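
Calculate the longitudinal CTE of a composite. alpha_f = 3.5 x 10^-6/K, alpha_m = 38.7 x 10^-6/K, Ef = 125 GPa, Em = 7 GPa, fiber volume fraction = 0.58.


E1 = Ef*Vf + Em*(1-Vf) = 75.44
alpha_1 = (alpha_f*Ef*Vf + alpha_m*Em*(1-Vf))/E1 = 4.87 x 10^-6/K

4.87 x 10^-6/K


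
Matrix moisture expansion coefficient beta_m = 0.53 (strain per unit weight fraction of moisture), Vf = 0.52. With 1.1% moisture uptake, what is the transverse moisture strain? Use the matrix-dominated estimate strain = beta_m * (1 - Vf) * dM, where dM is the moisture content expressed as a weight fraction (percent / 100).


dM = 1.1/100 = 0.011
strain = beta_m * (1-Vf) * dM = 0.53 * 0.48 * 0.011 = 0.0027984

0.0027984


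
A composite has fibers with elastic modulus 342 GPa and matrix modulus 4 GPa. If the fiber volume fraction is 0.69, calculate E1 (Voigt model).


E1 = Ef*Vf + Em*(1-Vf) = 342*0.69 + 4*0.31 = 237.22 GPa

237.22 GPa


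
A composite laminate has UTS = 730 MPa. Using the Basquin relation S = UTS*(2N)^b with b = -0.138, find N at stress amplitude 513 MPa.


N = 0.5 * (S/UTS)^(1/b) = 0.5 * (513/730)^(1/-0.138) = 6.4440 cycles

6.4440 cycles


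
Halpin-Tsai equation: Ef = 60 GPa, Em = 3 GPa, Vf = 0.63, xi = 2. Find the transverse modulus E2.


eta = (Ef/Em - 1)/(Ef/Em + xi) = (20.0 - 1)/(20.0 + 2) = 0.8636
E2 = Em*(1+xi*eta*Vf)/(1-eta*Vf) = 13.74 GPa

13.74 GPa


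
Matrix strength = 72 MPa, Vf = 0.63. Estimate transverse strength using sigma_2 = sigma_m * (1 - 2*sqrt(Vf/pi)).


factor = 1 - 2*sqrt(0.63/pi) = 0.1044
sigma_2 = 72 * 0.1044 = 7.52 MPa

7.52 MPa


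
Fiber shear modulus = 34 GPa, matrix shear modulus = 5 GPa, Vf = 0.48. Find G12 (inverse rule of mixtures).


1/G12 = Vf/Gf + (1-Vf)/Gm = 0.48/34 + 0.52/5
G12 = 8.47 GPa

8.47 GPa


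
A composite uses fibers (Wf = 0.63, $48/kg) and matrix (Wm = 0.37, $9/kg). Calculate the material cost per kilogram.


Cost = cost_f*Wf + cost_m*Wm = 48*0.63 + 9*0.37 = $33.57/kg

$33.57/kg


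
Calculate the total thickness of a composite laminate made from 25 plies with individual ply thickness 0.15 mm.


h = n * t_ply = 25 * 0.15 = 3.75 mm

3.75 mm


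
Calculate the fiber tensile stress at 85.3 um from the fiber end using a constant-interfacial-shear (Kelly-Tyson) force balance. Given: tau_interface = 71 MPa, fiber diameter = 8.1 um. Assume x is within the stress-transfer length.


Force balance: sigma_f * (pi*d^2/4) = tau * (pi*d) * x  ->  sigma_f = 4 * tau * x / d
sigma_f = 4 * 71 * 85.3 / 8.1 = 2990.8 MPa

2990.8 MPa


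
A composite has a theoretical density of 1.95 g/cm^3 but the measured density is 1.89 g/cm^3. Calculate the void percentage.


Void% = (rho_theo - rho_actual)/rho_theo * 100 = (1.95 - 1.89)/1.95 * 100 = 3.08%

3.08%


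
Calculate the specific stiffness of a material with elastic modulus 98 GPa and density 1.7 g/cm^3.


Specific stiffness = E/rho = 98/1.7 = 57.6 GPa/(g/cm^3)

57.6 GPa/(g/cm^3)


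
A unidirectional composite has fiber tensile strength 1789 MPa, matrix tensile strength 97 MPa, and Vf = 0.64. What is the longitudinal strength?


sigma_1 = sigma_f*Vf + sigma_m*(1-Vf) = 1789*0.64 + 97*0.36 = 1179.9 MPa

1179.9 MPa


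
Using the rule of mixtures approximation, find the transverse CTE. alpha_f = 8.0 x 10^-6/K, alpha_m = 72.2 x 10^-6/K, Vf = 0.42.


alpha_2 = alpha_f*Vf + alpha_m*(1-Vf) = 8.0*0.42 + 72.2*0.58 = 45.2 x 10^-6/K

45.2 x 10^-6/K


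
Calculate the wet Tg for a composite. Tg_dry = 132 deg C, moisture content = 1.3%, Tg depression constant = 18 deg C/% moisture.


Tg_wet = Tg_dry - k*moisture = 132 - 18*1.3 = 108.6 deg C

108.6 deg C


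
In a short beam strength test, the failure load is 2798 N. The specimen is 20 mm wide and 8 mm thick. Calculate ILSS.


ILSS = 3F/(4bh) = 3*2798/(4*20*8) = 13.12 MPa

13.12 MPa


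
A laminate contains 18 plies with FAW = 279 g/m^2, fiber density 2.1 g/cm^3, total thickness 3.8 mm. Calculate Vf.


Vf = n * FAW / (rho_f * h * 1000) = 18 * 279 / (2.1 * 3.8 * 1000) = 0.6293

0.6293


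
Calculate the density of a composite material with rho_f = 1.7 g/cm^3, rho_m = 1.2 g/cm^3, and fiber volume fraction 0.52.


rho_c = rho_f*Vf + rho_m*(1-Vf) = 1.7*0.52 + 1.2*0.48 = 1.46 g/cm^3

1.46 g/cm^3


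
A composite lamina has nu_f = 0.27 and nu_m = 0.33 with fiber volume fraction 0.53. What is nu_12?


nu_12 = nu_f*Vf + nu_m*(1-Vf) = 0.27*0.53 + 0.33*0.47 = 0.2982

0.2982


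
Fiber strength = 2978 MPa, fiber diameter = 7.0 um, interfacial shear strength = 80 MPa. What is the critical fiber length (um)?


Lc = sigma_f * d / (2 * tau_i) = 2978 * 7.0 / (2 * 80) = 130.3 um

130.3 um


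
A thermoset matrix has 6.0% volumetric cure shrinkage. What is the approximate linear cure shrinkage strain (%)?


Linear shrinkage ≈ vol_shrink/3 = 6.0/3 = 2.0%

2.0%


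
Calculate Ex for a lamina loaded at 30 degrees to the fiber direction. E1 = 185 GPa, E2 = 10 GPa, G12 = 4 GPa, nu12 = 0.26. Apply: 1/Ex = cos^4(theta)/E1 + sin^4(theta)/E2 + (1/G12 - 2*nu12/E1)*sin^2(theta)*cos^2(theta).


cos^4(30) = 0.5625, sin^4(30) = 0.0625, sin^2(30)*cos^2(30) = 0.1875
1/G12 - 2*nu12/E1 = 1/4 - 2*0.26/185 = 0.247189 GPa^-1
1/Ex = 0.5625/185 + 0.0625/10 + 0.247189*0.1875 = 0.0556385 GPa^-1
Ex = 17.97 GPa

17.97 GPa


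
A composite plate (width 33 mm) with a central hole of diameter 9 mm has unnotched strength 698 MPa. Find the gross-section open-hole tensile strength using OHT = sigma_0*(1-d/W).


OHT = sigma_0*(1-d/W) = 698*(1-9/33) = 507.6 MPa

507.6 MPa


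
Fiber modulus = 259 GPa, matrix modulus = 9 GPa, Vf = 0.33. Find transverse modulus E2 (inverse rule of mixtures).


1/E2 = Vf/Ef + (1-Vf)/Em = 0.33/259 + 0.67/9
E2 = 13.21 GPa

13.21 GPa


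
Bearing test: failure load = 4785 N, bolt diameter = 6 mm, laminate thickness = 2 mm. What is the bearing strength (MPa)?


sigma_br = F/(d*h) = 4785/(6*2) = 398.8 MPa

398.8 MPa


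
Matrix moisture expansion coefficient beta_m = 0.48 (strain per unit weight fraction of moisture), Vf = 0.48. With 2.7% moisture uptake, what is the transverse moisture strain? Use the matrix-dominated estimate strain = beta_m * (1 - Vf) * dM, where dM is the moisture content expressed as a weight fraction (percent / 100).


dM = 2.7/100 = 0.027
strain = beta_m * (1-Vf) * dM = 0.48 * 0.52 * 0.027 = 0.0067392

0.0067392


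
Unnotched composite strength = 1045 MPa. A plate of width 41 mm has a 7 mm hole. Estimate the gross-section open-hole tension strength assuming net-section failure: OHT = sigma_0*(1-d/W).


OHT = sigma_0*(1-d/W) = 1045*(1-7/41) = 866.6 MPa

866.6 MPa


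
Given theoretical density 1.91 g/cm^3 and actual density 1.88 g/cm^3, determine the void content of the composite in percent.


Void% = (rho_theo - rho_actual)/rho_theo * 100 = (1.91 - 1.88)/1.91 * 100 = 1.57%

1.57%


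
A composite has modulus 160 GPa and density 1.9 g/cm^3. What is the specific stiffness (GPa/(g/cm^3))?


Specific stiffness = E/rho = 160/1.9 = 84.2 GPa/(g/cm^3)

84.2 GPa/(g/cm^3)


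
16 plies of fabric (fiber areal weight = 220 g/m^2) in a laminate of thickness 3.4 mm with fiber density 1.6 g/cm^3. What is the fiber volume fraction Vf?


Vf = n * FAW / (rho_f * h * 1000) = 16 * 220 / (1.6 * 3.4 * 1000) = 0.6471

0.6471


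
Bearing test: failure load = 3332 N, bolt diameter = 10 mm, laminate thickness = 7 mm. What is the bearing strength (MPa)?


sigma_br = F/(d*h) = 3332/(10*7) = 47.6 MPa

47.6 MPa


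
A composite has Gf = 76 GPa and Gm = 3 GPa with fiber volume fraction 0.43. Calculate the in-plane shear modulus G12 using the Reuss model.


1/G12 = Vf/Gf + (1-Vf)/Gm = 0.43/76 + 0.57/3
G12 = 5.11 GPa

5.11 GPa


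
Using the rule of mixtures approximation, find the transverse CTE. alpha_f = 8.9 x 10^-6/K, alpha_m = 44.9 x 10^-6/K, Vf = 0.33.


alpha_2 = alpha_f*Vf + alpha_m*(1-Vf) = 8.9*0.33 + 44.9*0.67 = 33.0 x 10^-6/K

33.0 x 10^-6/K


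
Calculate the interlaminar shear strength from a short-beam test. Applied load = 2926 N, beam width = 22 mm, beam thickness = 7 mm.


ILSS = 3F/(4bh) = 3*2926/(4*22*7) = 14.25 MPa

14.25 MPa


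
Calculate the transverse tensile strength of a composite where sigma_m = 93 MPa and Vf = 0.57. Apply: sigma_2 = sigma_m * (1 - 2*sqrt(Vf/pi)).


factor = 1 - 2*sqrt(0.57/pi) = 0.1481
sigma_2 = 93 * 0.1481 = 13.77 MPa

13.77 MPa


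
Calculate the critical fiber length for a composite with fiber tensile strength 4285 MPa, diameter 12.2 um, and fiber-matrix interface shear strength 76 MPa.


Lc = sigma_f * d / (2 * tau_i) = 4285 * 12.2 / (2 * 76) = 343.9 um

343.9 um


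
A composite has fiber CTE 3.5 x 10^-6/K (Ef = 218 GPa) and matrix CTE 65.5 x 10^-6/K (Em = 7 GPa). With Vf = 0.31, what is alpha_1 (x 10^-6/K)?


E1 = Ef*Vf + Em*(1-Vf) = 72.41
alpha_1 = (alpha_f*Ef*Vf + alpha_m*Em*(1-Vf))/E1 = 7.64 x 10^-6/K

7.64 x 10^-6/K


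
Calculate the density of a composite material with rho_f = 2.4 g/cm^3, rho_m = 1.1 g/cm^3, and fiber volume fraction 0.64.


rho_c = rho_f*Vf + rho_m*(1-Vf) = 2.4*0.64 + 1.1*0.36 = 1.932 g/cm^3

1.932 g/cm^3


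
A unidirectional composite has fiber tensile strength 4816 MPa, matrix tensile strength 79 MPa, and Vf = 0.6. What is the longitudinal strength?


sigma_1 = sigma_f*Vf + sigma_m*(1-Vf) = 4816*0.6 + 79*0.4 = 2921.2 MPa

2921.2 MPa


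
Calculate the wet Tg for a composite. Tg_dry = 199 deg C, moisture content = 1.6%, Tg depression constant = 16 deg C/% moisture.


Tg_wet = Tg_dry - k*moisture = 199 - 16*1.6 = 173.4 deg C

173.4 deg C


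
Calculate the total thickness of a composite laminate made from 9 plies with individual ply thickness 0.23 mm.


h = n * t_ply = 9 * 0.23 = 2.07 mm

2.07 mm


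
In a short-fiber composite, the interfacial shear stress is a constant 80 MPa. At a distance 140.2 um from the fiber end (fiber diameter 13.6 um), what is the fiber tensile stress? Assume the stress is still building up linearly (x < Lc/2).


Force balance: sigma_f * (pi*d^2/4) = tau * (pi*d) * x  ->  sigma_f = 4 * tau * x / d
sigma_f = 4 * 80 * 140.2 / 13.6 = 3298.8 MPa

3298.8 MPa


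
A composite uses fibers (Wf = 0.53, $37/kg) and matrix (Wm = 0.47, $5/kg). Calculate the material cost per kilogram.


Cost = cost_f*Wf + cost_m*Wm = 37*0.53 + 5*0.47 = $21.96/kg

$21.96/kg


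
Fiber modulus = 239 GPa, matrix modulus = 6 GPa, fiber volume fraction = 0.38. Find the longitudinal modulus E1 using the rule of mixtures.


E1 = Ef*Vf + Em*(1-Vf) = 239*0.38 + 6*0.62 = 94.54 GPa

94.54 GPa


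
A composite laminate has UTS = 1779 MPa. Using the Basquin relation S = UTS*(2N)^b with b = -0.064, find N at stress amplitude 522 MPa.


N = 0.5 * (S/UTS)^(1/b) = 0.5 * (522/1779)^(1/-0.064) = 1.0456e+08 cycles

1.0456e+08 cycles


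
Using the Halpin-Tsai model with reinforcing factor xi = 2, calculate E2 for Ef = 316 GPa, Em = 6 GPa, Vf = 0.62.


eta = (Ef/Em - 1)/(Ef/Em + xi) = (52.6667 - 1)/(52.6667 + 2) = 0.9451
E2 = Em*(1+xi*eta*Vf)/(1-eta*Vf) = 31.48 GPa

31.48 GPa


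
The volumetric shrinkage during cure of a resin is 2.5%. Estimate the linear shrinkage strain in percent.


Linear shrinkage ≈ vol_shrink/3 = 2.5/3 = 0.833%

0.833%


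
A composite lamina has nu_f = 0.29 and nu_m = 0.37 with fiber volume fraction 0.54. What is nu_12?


nu_12 = nu_f*Vf + nu_m*(1-Vf) = 0.29*0.54 + 0.37*0.46 = 0.3268

0.3268


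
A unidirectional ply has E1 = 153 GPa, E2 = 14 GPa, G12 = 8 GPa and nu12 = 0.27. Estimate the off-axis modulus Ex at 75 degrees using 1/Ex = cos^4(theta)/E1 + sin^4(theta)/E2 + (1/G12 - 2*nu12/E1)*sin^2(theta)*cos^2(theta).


cos^4(75) = 0.004487, sin^4(75) = 0.870513, sin^2(75)*cos^2(75) = 0.0625
1/G12 - 2*nu12/E1 = 1/8 - 2*0.27/153 = 0.121471 GPa^-1
1/Ex = 0.004487/153 + 0.870513/14 + 0.121471*0.0625 = 0.0698007 GPa^-1
Ex = 14.33 GPa

14.33 GPa


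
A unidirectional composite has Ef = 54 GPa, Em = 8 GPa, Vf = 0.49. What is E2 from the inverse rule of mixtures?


1/E2 = Vf/Ef + (1-Vf)/Em = 0.49/54 + 0.51/8
E2 = 13.73 GPa

13.73 GPa


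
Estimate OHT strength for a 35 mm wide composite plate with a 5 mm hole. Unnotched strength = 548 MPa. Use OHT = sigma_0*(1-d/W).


OHT = sigma_0*(1-d/W) = 548*(1-5/35) = 469.7 MPa

469.7 MPa


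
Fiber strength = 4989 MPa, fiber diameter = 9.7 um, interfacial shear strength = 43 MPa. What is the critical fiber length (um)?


Lc = sigma_f * d / (2 * tau_i) = 4989 * 9.7 / (2 * 43) = 562.7 um

562.7 um


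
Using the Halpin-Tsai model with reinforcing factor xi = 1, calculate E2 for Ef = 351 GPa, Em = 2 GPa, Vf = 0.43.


eta = (Ef/Em - 1)/(Ef/Em + xi) = (175.5 - 1)/(175.5 + 1) = 0.9887
E2 = Em*(1+xi*eta*Vf)/(1-eta*Vf) = 4.96 GPa

4.96 GPa


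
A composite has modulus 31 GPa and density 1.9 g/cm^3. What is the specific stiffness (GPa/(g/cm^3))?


Specific stiffness = E/rho = 31/1.9 = 16.3 GPa/(g/cm^3)

16.3 GPa/(g/cm^3)


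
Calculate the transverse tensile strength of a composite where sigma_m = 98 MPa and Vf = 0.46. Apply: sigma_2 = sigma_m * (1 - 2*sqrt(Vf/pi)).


factor = 1 - 2*sqrt(0.46/pi) = 0.2347
sigma_2 = 98 * 0.2347 = 23.0 MPa

23.0 MPa


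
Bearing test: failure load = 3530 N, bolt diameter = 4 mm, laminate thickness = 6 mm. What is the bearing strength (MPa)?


sigma_br = F/(d*h) = 3530/(4*6) = 147.1 MPa

147.1 MPa


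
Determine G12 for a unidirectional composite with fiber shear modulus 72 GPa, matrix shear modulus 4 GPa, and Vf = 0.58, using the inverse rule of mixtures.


1/G12 = Vf/Gf + (1-Vf)/Gm = 0.58/72 + 0.42/4
G12 = 8.85 GPa

8.85 GPa


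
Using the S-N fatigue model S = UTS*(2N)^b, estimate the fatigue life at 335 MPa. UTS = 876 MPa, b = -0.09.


N = 0.5 * (S/UTS)^(1/b) = 0.5 * (335/876)^(1/-0.09) = 21747.3659 cycles

21747.3659 cycles


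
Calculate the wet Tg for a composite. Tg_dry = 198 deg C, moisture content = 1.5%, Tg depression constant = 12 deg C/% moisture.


Tg_wet = Tg_dry - k*moisture = 198 - 12*1.5 = 180.0 deg C

180.0 deg C


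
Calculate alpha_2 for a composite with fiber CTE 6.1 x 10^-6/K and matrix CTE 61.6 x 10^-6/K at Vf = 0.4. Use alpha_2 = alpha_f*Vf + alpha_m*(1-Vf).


alpha_2 = alpha_f*Vf + alpha_m*(1-Vf) = 6.1*0.4 + 61.6*0.6 = 39.4 x 10^-6/K

39.4 x 10^-6/K


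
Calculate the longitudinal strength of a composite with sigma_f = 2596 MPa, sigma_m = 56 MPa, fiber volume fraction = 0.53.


sigma_1 = sigma_f*Vf + sigma_m*(1-Vf) = 2596*0.53 + 56*0.47 = 1402.2 MPa

1402.2 MPa


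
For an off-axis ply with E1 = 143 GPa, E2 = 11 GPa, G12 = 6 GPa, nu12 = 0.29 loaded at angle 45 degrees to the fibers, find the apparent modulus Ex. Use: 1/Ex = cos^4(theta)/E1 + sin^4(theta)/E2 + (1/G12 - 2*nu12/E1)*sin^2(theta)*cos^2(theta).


cos^4(45) = 0.25, sin^4(45) = 0.25, sin^2(45)*cos^2(45) = 0.25
1/G12 - 2*nu12/E1 = 1/6 - 2*0.29/143 = 0.162611 GPa^-1
1/Ex = 0.25/143 + 0.25/11 + 0.162611*0.25 = 0.0651282 GPa^-1
Ex = 15.35 GPa

15.35 GPa


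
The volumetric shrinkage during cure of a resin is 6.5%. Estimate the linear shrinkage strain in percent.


Linear shrinkage ≈ vol_shrink/3 = 6.5/3 = 2.167%

2.167%


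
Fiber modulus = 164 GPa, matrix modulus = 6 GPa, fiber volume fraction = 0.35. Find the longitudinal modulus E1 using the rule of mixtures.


E1 = Ef*Vf + Em*(1-Vf) = 164*0.35 + 6*0.65 = 61.3 GPa

61.3 GPa


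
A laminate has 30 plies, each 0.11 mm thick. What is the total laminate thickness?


h = n * t_ply = 30 * 0.11 = 3.3 mm

3.3 mm


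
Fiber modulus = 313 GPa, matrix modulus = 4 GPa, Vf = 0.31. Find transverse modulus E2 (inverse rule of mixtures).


1/E2 = Vf/Ef + (1-Vf)/Em = 0.31/313 + 0.69/4
E2 = 5.76 GPa

5.76 GPa


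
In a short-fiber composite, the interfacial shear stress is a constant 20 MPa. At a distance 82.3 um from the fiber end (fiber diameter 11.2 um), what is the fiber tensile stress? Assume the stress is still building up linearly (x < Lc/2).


Force balance: sigma_f * (pi*d^2/4) = tau * (pi*d) * x  ->  sigma_f = 4 * tau * x / d
sigma_f = 4 * 20 * 82.3 / 11.2 = 587.9 MPa

587.9 MPa


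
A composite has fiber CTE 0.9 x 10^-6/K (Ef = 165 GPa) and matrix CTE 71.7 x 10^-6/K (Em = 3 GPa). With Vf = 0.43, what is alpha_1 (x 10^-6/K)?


E1 = Ef*Vf + Em*(1-Vf) = 72.66
alpha_1 = (alpha_f*Ef*Vf + alpha_m*Em*(1-Vf))/E1 = 2.57 x 10^-6/K

2.57 x 10^-6/K


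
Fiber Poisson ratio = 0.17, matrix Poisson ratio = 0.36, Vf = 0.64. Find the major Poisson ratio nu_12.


nu_12 = nu_f*Vf + nu_m*(1-Vf) = 0.17*0.64 + 0.36*0.36 = 0.2384

0.2384


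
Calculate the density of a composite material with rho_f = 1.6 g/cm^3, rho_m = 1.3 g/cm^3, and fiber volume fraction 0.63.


rho_c = rho_f*Vf + rho_m*(1-Vf) = 1.6*0.63 + 1.3*0.37 = 1.489 g/cm^3

1.489 g/cm^3


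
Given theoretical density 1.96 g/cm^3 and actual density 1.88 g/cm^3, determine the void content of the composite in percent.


Void% = (rho_theo - rho_actual)/rho_theo * 100 = (1.96 - 1.88)/1.96 * 100 = 4.08%

4.08%


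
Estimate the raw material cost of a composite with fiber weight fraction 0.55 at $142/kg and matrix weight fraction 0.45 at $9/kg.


Cost = cost_f*Wf + cost_m*Wm = 142*0.55 + 9*0.45 = $82.15/kg

$82.15/kg


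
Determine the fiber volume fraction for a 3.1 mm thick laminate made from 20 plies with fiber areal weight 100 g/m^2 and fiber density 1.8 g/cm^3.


Vf = n * FAW / (rho_f * h * 1000) = 20 * 100 / (1.8 * 3.1 * 1000) = 0.3584

0.3584


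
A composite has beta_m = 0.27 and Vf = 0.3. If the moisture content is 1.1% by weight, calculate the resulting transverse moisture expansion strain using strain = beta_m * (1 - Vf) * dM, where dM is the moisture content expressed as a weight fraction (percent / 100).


dM = 1.1/100 = 0.011
strain = beta_m * (1-Vf) * dM = 0.27 * 0.7 * 0.011 = 0.002079

0.002079


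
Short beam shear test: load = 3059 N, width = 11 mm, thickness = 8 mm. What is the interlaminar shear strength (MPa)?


ILSS = 3F/(4bh) = 3*3059/(4*11*8) = 26.07 MPa

26.07 MPa


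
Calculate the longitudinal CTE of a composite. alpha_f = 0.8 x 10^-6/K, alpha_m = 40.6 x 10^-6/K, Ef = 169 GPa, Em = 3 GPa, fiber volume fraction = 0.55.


E1 = Ef*Vf + Em*(1-Vf) = 94.3
alpha_1 = (alpha_f*Ef*Vf + alpha_m*Em*(1-Vf))/E1 = 1.37 x 10^-6/K

1.37 x 10^-6/K


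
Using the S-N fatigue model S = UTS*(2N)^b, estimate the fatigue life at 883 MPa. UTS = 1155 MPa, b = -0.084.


N = 0.5 * (S/UTS)^(1/b) = 0.5 * (883/1155)^(1/-0.084) = 12.2270 cycles

12.2270 cycles


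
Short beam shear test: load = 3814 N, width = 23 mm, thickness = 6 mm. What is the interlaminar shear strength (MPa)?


ILSS = 3F/(4bh) = 3*3814/(4*23*6) = 20.73 MPa

20.73 MPa


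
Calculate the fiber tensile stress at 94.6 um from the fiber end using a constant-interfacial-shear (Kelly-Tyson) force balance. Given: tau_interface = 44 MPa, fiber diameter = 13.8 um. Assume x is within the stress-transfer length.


Force balance: sigma_f * (pi*d^2/4) = tau * (pi*d) * x  ->  sigma_f = 4 * tau * x / d
sigma_f = 4 * 44 * 94.6 / 13.8 = 1206.5 MPa

1206.5 MPa


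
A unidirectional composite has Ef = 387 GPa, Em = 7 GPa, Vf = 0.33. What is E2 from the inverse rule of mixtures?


1/E2 = Vf/Ef + (1-Vf)/Em = 0.33/387 + 0.67/7
E2 = 10.36 GPa

10.36 GPa


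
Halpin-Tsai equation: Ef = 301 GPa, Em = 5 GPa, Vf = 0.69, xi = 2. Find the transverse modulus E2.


eta = (Ef/Em - 1)/(Ef/Em + xi) = (60.2 - 1)/(60.2 + 2) = 0.9518
E2 = Em*(1+xi*eta*Vf)/(1-eta*Vf) = 33.7 GPa

33.7 GPa


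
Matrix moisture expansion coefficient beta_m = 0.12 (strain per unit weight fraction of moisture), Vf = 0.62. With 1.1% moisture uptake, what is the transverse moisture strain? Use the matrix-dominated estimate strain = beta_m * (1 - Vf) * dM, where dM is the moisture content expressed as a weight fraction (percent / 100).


dM = 1.1/100 = 0.011
strain = beta_m * (1-Vf) * dM = 0.12 * 0.38 * 0.011 = 0.0005016

0.0005016


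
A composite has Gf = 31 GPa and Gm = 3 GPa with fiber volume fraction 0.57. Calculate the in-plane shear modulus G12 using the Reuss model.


1/G12 = Vf/Gf + (1-Vf)/Gm = 0.57/31 + 0.43/3
G12 = 6.18 GPa

6.18 GPa


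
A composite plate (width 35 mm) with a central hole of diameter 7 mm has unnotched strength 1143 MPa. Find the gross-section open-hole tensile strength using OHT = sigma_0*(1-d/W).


OHT = sigma_0*(1-d/W) = 1143*(1-7/35) = 914.4 MPa

914.4 MPa


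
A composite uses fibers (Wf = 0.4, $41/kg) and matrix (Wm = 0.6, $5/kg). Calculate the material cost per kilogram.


Cost = cost_f*Wf + cost_m*Wm = 41*0.4 + 5*0.6 = $19.4/kg

$19.4/kg


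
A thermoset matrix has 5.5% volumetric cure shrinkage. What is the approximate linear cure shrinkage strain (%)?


Linear shrinkage ≈ vol_shrink/3 = 5.5/3 = 1.833%

1.833%


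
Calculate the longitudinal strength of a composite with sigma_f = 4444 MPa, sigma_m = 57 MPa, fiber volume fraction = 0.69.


sigma_1 = sigma_f*Vf + sigma_m*(1-Vf) = 4444*0.69 + 57*0.31 = 3084.0 MPa

3084.0 MPa


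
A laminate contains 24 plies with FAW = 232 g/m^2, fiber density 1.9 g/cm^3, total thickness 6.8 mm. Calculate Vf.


Vf = n * FAW / (rho_f * h * 1000) = 24 * 232 / (1.9 * 6.8 * 1000) = 0.431

0.431


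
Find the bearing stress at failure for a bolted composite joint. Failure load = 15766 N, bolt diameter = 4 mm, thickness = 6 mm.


sigma_br = F/(d*h) = 15766/(4*6) = 656.9 MPa

656.9 MPa


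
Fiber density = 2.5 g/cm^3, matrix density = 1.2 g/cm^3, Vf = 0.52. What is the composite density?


rho_c = rho_f*Vf + rho_m*(1-Vf) = 2.5*0.52 + 1.2*0.48 = 1.876 g/cm^3

1.876 g/cm^3


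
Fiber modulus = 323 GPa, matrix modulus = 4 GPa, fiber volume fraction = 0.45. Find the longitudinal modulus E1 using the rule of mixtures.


E1 = Ef*Vf + Em*(1-Vf) = 323*0.45 + 4*0.55 = 147.55 GPa

147.55 GPa


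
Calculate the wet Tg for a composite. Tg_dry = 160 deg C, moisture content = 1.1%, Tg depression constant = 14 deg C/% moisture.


Tg_wet = Tg_dry - k*moisture = 160 - 14*1.1 = 144.6 deg C

144.6 deg C


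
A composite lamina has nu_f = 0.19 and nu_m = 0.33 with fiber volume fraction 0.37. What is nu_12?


nu_12 = nu_f*Vf + nu_m*(1-Vf) = 0.19*0.37 + 0.33*0.63 = 0.2782

0.2782


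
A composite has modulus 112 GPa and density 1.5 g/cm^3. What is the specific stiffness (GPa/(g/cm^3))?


Specific stiffness = E/rho = 112/1.5 = 74.7 GPa/(g/cm^3)

74.7 GPa/(g/cm^3)


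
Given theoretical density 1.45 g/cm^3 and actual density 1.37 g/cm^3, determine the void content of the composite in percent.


Void% = (rho_theo - rho_actual)/rho_theo * 100 = (1.45 - 1.37)/1.45 * 100 = 5.52%

5.52%


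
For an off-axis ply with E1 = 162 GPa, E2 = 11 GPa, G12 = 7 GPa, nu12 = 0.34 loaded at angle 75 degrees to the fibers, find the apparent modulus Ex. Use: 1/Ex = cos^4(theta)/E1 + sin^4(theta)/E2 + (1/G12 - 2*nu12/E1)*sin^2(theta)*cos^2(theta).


cos^4(75) = 0.004487, sin^4(75) = 0.870513, sin^2(75)*cos^2(75) = 0.0625
1/G12 - 2*nu12/E1 = 1/7 - 2*0.34/162 = 0.13866 GPa^-1
1/Ex = 0.004487/162 + 0.870513/11 + 0.13866*0.0625 = 0.0878314 GPa^-1
Ex = 11.39 GPa

11.39 GPa


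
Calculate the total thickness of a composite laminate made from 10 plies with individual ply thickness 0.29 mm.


h = n * t_ply = 10 * 0.29 = 2.9 mm

2.9 mm


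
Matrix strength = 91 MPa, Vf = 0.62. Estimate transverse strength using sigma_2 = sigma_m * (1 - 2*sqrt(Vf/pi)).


factor = 1 - 2*sqrt(0.62/pi) = 0.1115
sigma_2 = 91 * 0.1115 = 10.15 MPa

10.15 MPa


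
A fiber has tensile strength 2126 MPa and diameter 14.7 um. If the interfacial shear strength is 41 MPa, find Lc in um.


Lc = sigma_f * d / (2 * tau_i) = 2126 * 14.7 / (2 * 41) = 381.1 um

381.1 um


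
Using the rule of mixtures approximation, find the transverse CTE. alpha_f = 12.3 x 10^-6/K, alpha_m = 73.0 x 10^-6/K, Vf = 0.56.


alpha_2 = alpha_f*Vf + alpha_m*(1-Vf) = 12.3*0.56 + 73.0*0.44 = 39.0 x 10^-6/K

39.0 x 10^-6/K


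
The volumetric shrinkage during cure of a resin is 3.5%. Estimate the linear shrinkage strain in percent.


Linear shrinkage ≈ vol_shrink/3 = 3.5/3 = 1.167%

1.167%


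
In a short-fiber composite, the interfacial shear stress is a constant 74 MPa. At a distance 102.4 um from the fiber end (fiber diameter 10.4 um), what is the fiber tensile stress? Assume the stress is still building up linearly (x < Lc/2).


Force balance: sigma_f * (pi*d^2/4) = tau * (pi*d) * x  ->  sigma_f = 4 * tau * x / d
sigma_f = 4 * 74 * 102.4 / 10.4 = 2914.5 MPa

2914.5 MPa


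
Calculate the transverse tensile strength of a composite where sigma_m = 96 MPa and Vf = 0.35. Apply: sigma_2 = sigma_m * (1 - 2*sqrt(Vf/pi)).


factor = 1 - 2*sqrt(0.35/pi) = 0.3324
sigma_2 = 96 * 0.3324 = 31.91 MPa

31.91 MPa


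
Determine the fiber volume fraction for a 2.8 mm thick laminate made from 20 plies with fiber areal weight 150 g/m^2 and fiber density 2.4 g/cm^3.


Vf = n * FAW / (rho_f * h * 1000) = 20 * 150 / (2.4 * 2.8 * 1000) = 0.4464

0.4464


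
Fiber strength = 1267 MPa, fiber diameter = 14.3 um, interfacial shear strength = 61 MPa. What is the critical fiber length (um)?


Lc = sigma_f * d / (2 * tau_i) = 1267 * 14.3 / (2 * 61) = 148.5 um

148.5 um


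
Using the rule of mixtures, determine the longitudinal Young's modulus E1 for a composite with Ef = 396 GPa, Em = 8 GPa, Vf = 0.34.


E1 = Ef*Vf + Em*(1-Vf) = 396*0.34 + 8*0.66 = 139.92 GPa

139.92 GPa


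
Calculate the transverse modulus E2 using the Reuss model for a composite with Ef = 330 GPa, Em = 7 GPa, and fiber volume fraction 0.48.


1/E2 = Vf/Ef + (1-Vf)/Em = 0.48/330 + 0.52/7
E2 = 13.2 GPa

13.2 GPa


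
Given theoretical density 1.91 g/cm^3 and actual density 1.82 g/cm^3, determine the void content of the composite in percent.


Void% = (rho_theo - rho_actual)/rho_theo * 100 = (1.91 - 1.82)/1.91 * 100 = 4.71%

4.71%


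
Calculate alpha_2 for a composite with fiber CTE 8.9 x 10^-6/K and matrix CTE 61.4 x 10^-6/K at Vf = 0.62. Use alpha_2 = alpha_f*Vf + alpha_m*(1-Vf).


alpha_2 = alpha_f*Vf + alpha_m*(1-Vf) = 8.9*0.62 + 61.4*0.38 = 28.9 x 10^-6/K

28.9 x 10^-6/K


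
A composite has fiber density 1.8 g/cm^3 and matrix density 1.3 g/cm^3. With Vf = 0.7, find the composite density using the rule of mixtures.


rho_c = rho_f*Vf + rho_m*(1-Vf) = 1.8*0.7 + 1.3*0.3 = 1.65 g/cm^3

1.65 g/cm^3


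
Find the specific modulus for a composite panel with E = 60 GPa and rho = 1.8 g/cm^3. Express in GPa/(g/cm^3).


Specific stiffness = E/rho = 60/1.8 = 33.3 GPa/(g/cm^3)

33.3 GPa/(g/cm^3)


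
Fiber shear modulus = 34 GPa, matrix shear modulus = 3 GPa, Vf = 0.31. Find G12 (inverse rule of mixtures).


1/G12 = Vf/Gf + (1-Vf)/Gm = 0.31/34 + 0.69/3
G12 = 4.18 GPa

4.18 GPa


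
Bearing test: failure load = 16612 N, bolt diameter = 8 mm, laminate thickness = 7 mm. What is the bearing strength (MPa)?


sigma_br = F/(d*h) = 16612/(8*7) = 296.6 MPa

296.6 MPa


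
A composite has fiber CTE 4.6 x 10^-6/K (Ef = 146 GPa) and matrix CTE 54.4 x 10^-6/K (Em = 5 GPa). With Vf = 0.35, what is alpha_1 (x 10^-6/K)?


E1 = Ef*Vf + Em*(1-Vf) = 54.35
alpha_1 = (alpha_f*Ef*Vf + alpha_m*Em*(1-Vf))/E1 = 7.58 x 10^-6/K

7.58 x 10^-6/K


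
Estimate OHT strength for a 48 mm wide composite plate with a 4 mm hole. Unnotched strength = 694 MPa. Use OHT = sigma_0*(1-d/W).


OHT = sigma_0*(1-d/W) = 694*(1-4/48) = 636.2 MPa

636.2 MPa


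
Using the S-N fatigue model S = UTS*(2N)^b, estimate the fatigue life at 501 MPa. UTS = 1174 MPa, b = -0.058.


N = 0.5 * (S/UTS)^(1/b) = 0.5 * (501/1174)^(1/-0.058) = 1.1895e+06 cycles

1.1895e+06 cycles


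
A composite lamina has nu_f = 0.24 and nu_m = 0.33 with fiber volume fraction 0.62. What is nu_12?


nu_12 = nu_f*Vf + nu_m*(1-Vf) = 0.24*0.62 + 0.33*0.38 = 0.2742

0.2742


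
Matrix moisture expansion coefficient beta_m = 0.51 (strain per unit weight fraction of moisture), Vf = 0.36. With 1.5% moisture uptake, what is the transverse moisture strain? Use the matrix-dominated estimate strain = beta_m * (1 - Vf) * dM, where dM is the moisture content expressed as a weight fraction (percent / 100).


dM = 1.5/100 = 0.015
strain = beta_m * (1-Vf) * dM = 0.51 * 0.64 * 0.015 = 0.004896

0.004896


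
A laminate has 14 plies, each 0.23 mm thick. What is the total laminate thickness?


h = n * t_ply = 14 * 0.23 = 3.22 mm

3.22 mm


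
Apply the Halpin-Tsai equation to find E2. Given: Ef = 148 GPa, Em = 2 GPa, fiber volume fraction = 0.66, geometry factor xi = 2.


eta = (Ef/Em - 1)/(Ef/Em + xi) = (74.0 - 1)/(74.0 + 2) = 0.9605
E2 = Em*(1+xi*eta*Vf)/(1-eta*Vf) = 12.39 GPa

12.39 GPa


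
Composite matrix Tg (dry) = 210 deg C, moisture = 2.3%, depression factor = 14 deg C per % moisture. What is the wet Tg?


Tg_wet = Tg_dry - k*moisture = 210 - 14*2.3 = 177.8 deg C

177.8 deg C


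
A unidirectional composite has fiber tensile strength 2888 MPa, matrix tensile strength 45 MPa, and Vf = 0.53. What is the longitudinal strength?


sigma_1 = sigma_f*Vf + sigma_m*(1-Vf) = 2888*0.53 + 45*0.47 = 1551.8 MPa

1551.8 MPa


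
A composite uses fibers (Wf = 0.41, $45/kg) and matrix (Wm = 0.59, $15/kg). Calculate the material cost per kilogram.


Cost = cost_f*Wf + cost_m*Wm = 45*0.41 + 15*0.59 = $27.3/kg

$27.3/kg


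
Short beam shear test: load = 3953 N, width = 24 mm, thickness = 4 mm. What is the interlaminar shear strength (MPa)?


ILSS = 3F/(4bh) = 3*3953/(4*24*4) = 30.88 MPa

30.88 MPa


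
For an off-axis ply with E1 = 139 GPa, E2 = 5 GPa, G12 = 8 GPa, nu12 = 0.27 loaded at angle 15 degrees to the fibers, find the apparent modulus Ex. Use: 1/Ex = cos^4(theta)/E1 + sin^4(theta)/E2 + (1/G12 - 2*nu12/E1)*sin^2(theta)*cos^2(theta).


cos^4(15) = 0.870513, sin^4(15) = 0.004487, sin^2(15)*cos^2(15) = 0.0625
1/G12 - 2*nu12/E1 = 1/8 - 2*0.27/139 = 0.121115 GPa^-1
1/Ex = 0.870513/139 + 0.004487/5 + 0.121115*0.0625 = 0.0147298 GPa^-1
Ex = 67.89 GPa

67.89 GPa


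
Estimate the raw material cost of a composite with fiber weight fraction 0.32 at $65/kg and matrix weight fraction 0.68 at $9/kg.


Cost = cost_f*Wf + cost_m*Wm = 65*0.32 + 9*0.68 = $26.92/kg

$26.92/kg


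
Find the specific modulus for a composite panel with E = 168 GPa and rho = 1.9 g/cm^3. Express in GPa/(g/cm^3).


Specific stiffness = E/rho = 168/1.9 = 88.4 GPa/(g/cm^3)

88.4 GPa/(g/cm^3)


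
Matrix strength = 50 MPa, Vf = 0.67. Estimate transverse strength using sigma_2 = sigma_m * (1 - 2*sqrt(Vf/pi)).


factor = 1 - 2*sqrt(0.67/pi) = 0.0764
sigma_2 = 50 * 0.0764 = 3.82 MPa

3.82 MPa


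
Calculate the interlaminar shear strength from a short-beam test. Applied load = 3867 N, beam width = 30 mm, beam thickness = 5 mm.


ILSS = 3F/(4bh) = 3*3867/(4*30*5) = 19.34 MPa

19.34 MPa


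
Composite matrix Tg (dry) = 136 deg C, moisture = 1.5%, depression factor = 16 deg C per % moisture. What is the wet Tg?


Tg_wet = Tg_dry - k*moisture = 136 - 16*1.5 = 112.0 deg C

112.0 deg C


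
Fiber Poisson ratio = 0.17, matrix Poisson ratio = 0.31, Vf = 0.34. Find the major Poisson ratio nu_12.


nu_12 = nu_f*Vf + nu_m*(1-Vf) = 0.17*0.34 + 0.31*0.66 = 0.2624

0.2624


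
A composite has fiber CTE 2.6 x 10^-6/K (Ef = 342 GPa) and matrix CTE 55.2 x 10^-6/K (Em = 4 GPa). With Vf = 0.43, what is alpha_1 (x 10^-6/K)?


E1 = Ef*Vf + Em*(1-Vf) = 149.34
alpha_1 = (alpha_f*Ef*Vf + alpha_m*Em*(1-Vf))/E1 = 3.4 x 10^-6/K

3.4 x 10^-6/K


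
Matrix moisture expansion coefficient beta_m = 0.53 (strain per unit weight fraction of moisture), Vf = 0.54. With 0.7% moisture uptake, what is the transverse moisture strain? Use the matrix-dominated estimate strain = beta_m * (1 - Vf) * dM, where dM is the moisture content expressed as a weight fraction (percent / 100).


dM = 0.7/100 = 0.007
strain = beta_m * (1-Vf) * dM = 0.53 * 0.46 * 0.007 = 0.0017066

0.0017066


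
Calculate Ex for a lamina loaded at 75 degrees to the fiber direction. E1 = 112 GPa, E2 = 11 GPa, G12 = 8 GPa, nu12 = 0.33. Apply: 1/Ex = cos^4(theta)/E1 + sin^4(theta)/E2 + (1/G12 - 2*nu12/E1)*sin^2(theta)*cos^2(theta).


cos^4(75) = 0.004487, sin^4(75) = 0.870513, sin^2(75)*cos^2(75) = 0.0625
1/G12 - 2*nu12/E1 = 1/8 - 2*0.33/112 = 0.119107 GPa^-1
1/Ex = 0.004487/112 + 0.870513/11 + 0.119107*0.0625 = 0.0866218 GPa^-1
Ex = 11.54 GPa

11.54 GPa


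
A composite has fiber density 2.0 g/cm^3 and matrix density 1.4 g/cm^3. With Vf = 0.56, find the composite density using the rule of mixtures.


rho_c = rho_f*Vf + rho_m*(1-Vf) = 2.0*0.56 + 1.4*0.44 = 1.736 g/cm^3

1.736 g/cm^3


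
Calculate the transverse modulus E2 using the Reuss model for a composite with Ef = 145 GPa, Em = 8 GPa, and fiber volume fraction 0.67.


1/E2 = Vf/Ef + (1-Vf)/Em = 0.67/145 + 0.33/8
E2 = 21.8 GPa

21.8 GPa


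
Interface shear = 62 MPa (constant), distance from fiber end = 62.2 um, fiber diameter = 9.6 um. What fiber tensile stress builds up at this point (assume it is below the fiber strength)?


Force balance: sigma_f * (pi*d^2/4) = tau * (pi*d) * x  ->  sigma_f = 4 * tau * x / d
sigma_f = 4 * 62 * 62.2 / 9.6 = 1606.8 MPa

1606.8 MPa


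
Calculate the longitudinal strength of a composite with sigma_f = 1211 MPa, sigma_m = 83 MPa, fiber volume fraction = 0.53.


sigma_1 = sigma_f*Vf + sigma_m*(1-Vf) = 1211*0.53 + 83*0.47 = 680.8 MPa

680.8 MPa


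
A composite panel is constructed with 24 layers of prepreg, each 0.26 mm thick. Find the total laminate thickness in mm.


h = n * t_ply = 24 * 0.26 = 6.24 mm

6.24 mm


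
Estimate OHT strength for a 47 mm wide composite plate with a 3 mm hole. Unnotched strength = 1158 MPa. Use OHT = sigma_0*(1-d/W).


OHT = sigma_0*(1-d/W) = 1158*(1-3/47) = 1084.1 MPa

1084.1 MPa


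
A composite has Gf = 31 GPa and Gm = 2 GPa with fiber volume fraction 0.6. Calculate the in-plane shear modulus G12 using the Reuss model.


1/G12 = Vf/Gf + (1-Vf)/Gm = 0.6/31 + 0.4/2
G12 = 4.56 GPa

4.56 GPa


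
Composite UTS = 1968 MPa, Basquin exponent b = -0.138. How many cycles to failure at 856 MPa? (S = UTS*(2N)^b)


N = 0.5 * (S/UTS)^(1/b) = 0.5 * (856/1968)^(1/-0.138) = 208.4045 cycles

208.4045 cycles


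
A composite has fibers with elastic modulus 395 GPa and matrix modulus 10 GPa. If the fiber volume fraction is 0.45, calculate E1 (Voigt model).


E1 = Ef*Vf + Em*(1-Vf) = 395*0.45 + 10*0.55 = 183.25 GPa

183.25 GPa


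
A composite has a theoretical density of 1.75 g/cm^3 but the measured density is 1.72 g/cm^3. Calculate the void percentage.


Void% = (rho_theo - rho_actual)/rho_theo * 100 = (1.75 - 1.72)/1.75 * 100 = 1.71%

1.71%


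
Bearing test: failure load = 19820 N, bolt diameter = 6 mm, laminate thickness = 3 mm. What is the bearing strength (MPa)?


sigma_br = F/(d*h) = 19820/(6*3) = 1101.1 MPa

1101.1 MPa


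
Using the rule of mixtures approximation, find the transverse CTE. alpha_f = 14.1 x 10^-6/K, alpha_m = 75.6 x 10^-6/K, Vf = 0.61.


alpha_2 = alpha_f*Vf + alpha_m*(1-Vf) = 14.1*0.61 + 75.6*0.39 = 38.1 x 10^-6/K

38.1 x 10^-6/K


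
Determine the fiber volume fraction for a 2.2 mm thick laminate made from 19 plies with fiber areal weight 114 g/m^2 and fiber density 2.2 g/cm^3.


Vf = n * FAW / (rho_f * h * 1000) = 19 * 114 / (2.2 * 2.2 * 1000) = 0.4475

0.4475


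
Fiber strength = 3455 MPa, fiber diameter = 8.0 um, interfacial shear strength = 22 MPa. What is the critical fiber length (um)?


Lc = sigma_f * d / (2 * tau_i) = 3455 * 8.0 / (2 * 22) = 628.2 um

628.2 um


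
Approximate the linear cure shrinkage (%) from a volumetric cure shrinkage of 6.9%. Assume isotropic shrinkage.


Linear shrinkage ≈ vol_shrink/3 = 6.9/3 = 2.3%

2.3%


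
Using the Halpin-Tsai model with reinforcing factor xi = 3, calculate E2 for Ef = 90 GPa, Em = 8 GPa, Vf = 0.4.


eta = (Ef/Em - 1)/(Ef/Em + xi) = (11.25 - 1)/(11.25 + 3) = 0.7193
E2 = Em*(1+xi*eta*Vf)/(1-eta*Vf) = 20.93 GPa

20.93 GPa


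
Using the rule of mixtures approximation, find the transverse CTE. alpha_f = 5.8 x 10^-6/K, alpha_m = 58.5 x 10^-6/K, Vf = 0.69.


alpha_2 = alpha_f*Vf + alpha_m*(1-Vf) = 5.8*0.69 + 58.5*0.31 = 22.1 x 10^-6/K

22.1 x 10^-6/K


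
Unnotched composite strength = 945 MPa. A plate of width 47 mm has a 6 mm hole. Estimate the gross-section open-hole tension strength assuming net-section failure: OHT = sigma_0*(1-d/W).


OHT = sigma_0*(1-d/W) = 945*(1-6/47) = 824.4 MPa

824.4 MPa


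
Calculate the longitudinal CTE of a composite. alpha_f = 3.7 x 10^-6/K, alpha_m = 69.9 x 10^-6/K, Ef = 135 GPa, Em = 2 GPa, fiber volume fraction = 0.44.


E1 = Ef*Vf + Em*(1-Vf) = 60.52
alpha_1 = (alpha_f*Ef*Vf + alpha_m*Em*(1-Vf))/E1 = 4.93 x 10^-6/K

4.93 x 10^-6/K


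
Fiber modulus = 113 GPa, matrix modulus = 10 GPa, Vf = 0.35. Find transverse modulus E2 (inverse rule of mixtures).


1/E2 = Vf/Ef + (1-Vf)/Em = 0.35/113 + 0.65/10
E2 = 14.68 GPa

14.68 GPa


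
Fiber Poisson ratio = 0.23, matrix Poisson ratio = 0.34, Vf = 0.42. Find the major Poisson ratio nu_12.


nu_12 = nu_f*Vf + nu_m*(1-Vf) = 0.23*0.42 + 0.34*0.58 = 0.2938

0.2938


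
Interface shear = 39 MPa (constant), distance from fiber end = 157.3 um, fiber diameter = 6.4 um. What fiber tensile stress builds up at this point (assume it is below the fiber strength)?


Force balance: sigma_f * (pi*d^2/4) = tau * (pi*d) * x  ->  sigma_f = 4 * tau * x / d
sigma_f = 4 * 39 * 157.3 / 6.4 = 3834.2 MPa

3834.2 MPa


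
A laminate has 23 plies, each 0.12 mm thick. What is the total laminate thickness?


h = n * t_ply = 23 * 0.12 = 2.76 mm

2.76 mm


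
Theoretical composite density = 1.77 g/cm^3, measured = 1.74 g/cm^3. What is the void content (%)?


Void% = (rho_theo - rho_actual)/rho_theo * 100 = (1.77 - 1.74)/1.77 * 100 = 1.69%

1.69%


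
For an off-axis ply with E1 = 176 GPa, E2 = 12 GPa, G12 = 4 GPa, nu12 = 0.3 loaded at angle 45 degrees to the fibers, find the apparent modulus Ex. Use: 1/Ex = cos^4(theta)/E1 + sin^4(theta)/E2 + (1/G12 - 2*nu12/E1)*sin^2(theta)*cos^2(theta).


cos^4(45) = 0.25, sin^4(45) = 0.25, sin^2(45)*cos^2(45) = 0.25
1/G12 - 2*nu12/E1 = 1/4 - 2*0.3/176 = 0.246591 GPa^-1
1/Ex = 0.25/176 + 0.25/12 + 0.246591*0.25 = 0.0839015 GPa^-1
Ex = 11.92 GPa

11.92 GPa


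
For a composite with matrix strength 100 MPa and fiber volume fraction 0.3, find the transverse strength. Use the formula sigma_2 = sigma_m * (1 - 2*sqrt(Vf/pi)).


factor = 1 - 2*sqrt(0.3/pi) = 0.382
sigma_2 = 100 * 0.382 = 38.2 MPa

38.2 MPa


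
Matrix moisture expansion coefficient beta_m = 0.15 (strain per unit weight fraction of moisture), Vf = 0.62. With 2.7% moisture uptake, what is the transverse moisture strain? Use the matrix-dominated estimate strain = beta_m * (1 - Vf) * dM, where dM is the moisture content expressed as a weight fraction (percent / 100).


dM = 2.7/100 = 0.027
strain = beta_m * (1-Vf) * dM = 0.15 * 0.38 * 0.027 = 0.001539

0.001539


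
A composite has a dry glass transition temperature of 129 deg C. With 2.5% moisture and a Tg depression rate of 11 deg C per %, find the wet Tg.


Tg_wet = Tg_dry - k*moisture = 129 - 11*2.5 = 101.5 deg C

101.5 deg C


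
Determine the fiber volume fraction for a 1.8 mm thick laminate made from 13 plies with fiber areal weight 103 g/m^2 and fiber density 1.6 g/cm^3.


Vf = n * FAW / (rho_f * h * 1000) = 13 * 103 / (1.6 * 1.8 * 1000) = 0.4649

0.4649


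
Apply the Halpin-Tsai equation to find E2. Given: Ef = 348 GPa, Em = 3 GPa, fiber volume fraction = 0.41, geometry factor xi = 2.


eta = (Ef/Em - 1)/(Ef/Em + xi) = (116.0 - 1)/(116.0 + 2) = 0.9746
E2 = Em*(1+xi*eta*Vf)/(1-eta*Vf) = 8.99 GPa

8.99 GPa


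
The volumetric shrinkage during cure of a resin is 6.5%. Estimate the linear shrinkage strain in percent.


Linear shrinkage ≈ vol_shrink/3 = 6.5/3 = 2.167%

2.167%
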